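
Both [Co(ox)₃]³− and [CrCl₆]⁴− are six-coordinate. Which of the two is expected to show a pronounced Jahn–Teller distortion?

[CrCl₆]⁴−

[Co(ox)₃]³−: Ligand charges: each oxalate is −2. With an overall charge of −3 the cobalt centre must be in the +3 oxidation state. Co sits in group 9, so the d-electron count is 9 − 3 = 6. Co(III) has an exceptionally large octahedral splitting and is low-spin with essentially every ligand except fluoride. The d⁶ configuration leaves the e_g set evenly filled (or empty) — no strong Jahn–Teller driving force.
[CrCl₆]⁴−: Ligand charges: each chloride is −1. With an overall charge of −4 the chromium centre must be in the +2 oxidation state. Group 6 minus oxidation state 2 gives a d⁴ configuration. Chloride is a weak-field ligand for a first-row metal, so the complex is high-spin. The t₂g³e_g¹ (high-spin) configuration has an unevenly filled e_g set; the Jahn–Teller theorem predicts a tetragonal distortion (typically axial elongation) to lift the degeneracy.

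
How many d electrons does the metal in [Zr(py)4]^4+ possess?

d0

Summing ligand charges against the +4 overall charge gives an oxidation state of +4 for zirconium.
Zr sits in group 4, so the d-electron count is 4 − 4 = 0.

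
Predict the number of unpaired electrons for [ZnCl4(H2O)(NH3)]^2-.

0 unpaired electrons

Each chloride is −1; water is neutral; ammonia is neutral; balancing the −2 overall charge requires Zn(II).
Zn sits in group 12, so the d-electron count is 12 − 2 = 10.
In an octahedral field the d¹⁰ configuration is t₂g⁶e_g⁴, giving 0 unpaired electrons.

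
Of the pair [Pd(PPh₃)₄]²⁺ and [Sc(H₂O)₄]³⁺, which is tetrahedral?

[Sc(H₂O)₄]³⁺

For [Pd(PPh₃)₄]²⁺: Triphenylphosphine is neutral; balancing the +2 overall charge requires Pd(II). Palladium is a group-10 element; Pd(II) is therefore d⁸. A 4d d⁸ ion has a large crystal-field splitting; square planar leaves the high-energy d_{x²−y²} orbital empty and maximises CFSE. → square planar.
For [Sc(H₂O)₄]³⁺: Ligand charges: water is neutral. With an overall charge of +3 the scandium centre must be in the +3 oxidation state. Scandium is a group-3 element; Sc(III) is therefore d⁰. A d⁰ ion has no crystal-field stabilisation preference between square planar and tetrahedral, so four ligands adopt the sterically favoured tetrahedral geometry. → tetrahedral.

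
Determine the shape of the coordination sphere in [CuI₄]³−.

tetrahedral

Summing ligand charges against the −3 overall charge gives an oxidation state of +1 for copper.
Copper is a group-11 element; Cu(I) is therefore d¹⁰.
Coordination number: 4.
A d¹⁰ ion has no crystal-field stabilisation preference between square planar and tetrahedral, so four ligands adopt the sterically favoured tetrahedral geometry.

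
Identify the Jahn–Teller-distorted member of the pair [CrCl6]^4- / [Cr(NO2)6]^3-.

[CrCl6]^4-: Ligand charges: each chloride is −1. With an overall charge of −4 the chromium centre must be in the +2 oxidation state. Chromium is a group-6 element; Cr(II) is therefore d⁴. Chloride is a weak-field ligand for a first-row metal, so the complex is high-spin. The t₂g³e_g¹ (high-spin) configuration has an unevenly filled e_g set; the Jahn–Teller theorem predicts a tetragonal distortion (typically axial elongation) to lift the degeneracy.
[Cr(NO2)6]^3-: Ligand charges: each nitro (N-bound nitrite) is −1. With an overall charge of −3 the chromium centre must be in the +3 oxidation state. Chromium is a group-6 element; Cr(III) is therefore d³. The d³ configuration leaves the e_g set evenly filled (or empty) — no strong Jahn–Teller driving force.

[CrCl6]^4-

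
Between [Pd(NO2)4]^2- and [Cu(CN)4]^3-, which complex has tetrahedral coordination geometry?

For [Pd(NO2)4]^2-: Each nitro (N-bound nitrite) is −1; balancing the −2 overall charge requires Pd(II). Group 10 minus oxidation state 2 gives a d⁸ configuration. A 4d d⁸ ion has a large crystal-field splitting; square planar leaves the high-energy d_{x²−y²} orbital empty and maximises CFSE. → square planar.
For [Cu(CN)4]^3-: Each cyanide is −1; balancing the −3 overall charge requires Cu(I). Copper is a group-11 element; Cu(I) is therefore d¹⁰. A d¹⁰ ion has no crystal-field stabilisation preference between square planar and tetrahedral, so four ligands adopt the sterically favoured tetrahedral geometry. → tetrahedral.

[Cu(CN)4]^3-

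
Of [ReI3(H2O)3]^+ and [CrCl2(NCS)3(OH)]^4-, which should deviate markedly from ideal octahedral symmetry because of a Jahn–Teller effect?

[ReI3(H2O)3]^+: Each iodide is −1; water is neutral; balancing the +1 overall charge requires Re(IV). Group 7 minus oxidation state 4 gives a d³ configuration. The d³ configuration leaves the e_g set evenly filled (or empty) — no strong Jahn–Teller driving force.
[CrCl2(NCS)3(OH)]^4-: Summing ligand charges against the −4 overall charge gives an oxidation state of +2 for chromium. Group 6 minus oxidation state 2 gives a d⁴ configuration. Chloride, hydroxide, and isothiocyanate are weak-field ligands for a first-row metal, so the complex is high-spin. The t₂g³e_g¹ (high-spin) configuration has an unevenly filled e_g set; the Jahn–Teller theorem predicts a tetragonal distortion (typically axial elongation) to lift the degeneracy.

[CrCl2(NCS)3(OH)]^4-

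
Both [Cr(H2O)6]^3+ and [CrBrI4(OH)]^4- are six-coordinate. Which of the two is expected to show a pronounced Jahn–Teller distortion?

[CrBrI4(OH)]^4-

[Cr(H2O)6]^3+: Ligand charges: water is neutral. With an overall charge of +3 the chromium centre must be in the +3 oxidation state. Group 6 minus oxidation state 3 gives a d³ configuration. The d³ configuration leaves the e_g set evenly filled (or empty) — no strong Jahn–Teller driving force.
[CrBrI4(OH)]^4-: Summing ligand charges against the −4 overall charge gives an oxidation state of +2 for chromium. Cr sits in group 6, so the d-electron count is 6 − 2 = 4. Bromide, hydroxide, and iodide are weak-field ligands for a first-row metal, so the complex is high-spin. The t₂g³e_g¹ (high-spin) configuration has an unevenly filled e_g set; the Jahn–Teller theorem predicts a tetragonal distortion (typically axial elongation) to lift the degeneracy.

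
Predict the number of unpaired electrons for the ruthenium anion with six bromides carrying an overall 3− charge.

1

Ligand charges: each bromide is −1. With an overall charge of −3 the ruthenium centre must be in the +3 oxidation state.
Ru sits in group 8, so the d-electron count is 8 − 3 = 5.
The spin state decides the count: a 4d ion has a large Δₒ and is invariably low-spin.
An octahedral low-spin d⁵ ion is t₂g⁵e_g⁰, giving 1 unpaired electron.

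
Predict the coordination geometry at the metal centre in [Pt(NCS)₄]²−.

Ligand charges: each isothiocyanate is −1. With an overall charge of −2 the platinum centre must be in the +2 oxidation state.
Platinum is a group-10 element; Pt(II) is therefore d⁸.
Coordination number: 4.
A 5d d⁸ ion has a large crystal-field splitting; square planar leaves the high-energy d_{x²−y²} orbital empty and maximises CFSE.

square planar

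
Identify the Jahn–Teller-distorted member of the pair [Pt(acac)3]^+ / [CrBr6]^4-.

[Pt(acac)3]^+: Summing ligand charges against the +1 overall charge gives an oxidation state of +4 for platinum. Group 10 minus oxidation state 4 gives a d⁶ configuration. A 5d ion has a large Δₒ and is invariably low-spin. The d⁶ configuration leaves the e_g set evenly filled (or empty) — no strong Jahn–Teller driving force.
[CrBr6]^4-: Each bromide is −1; balancing the −4 overall charge requires Cr(II). Chromium is a group-6 element; Cr(II) is therefore d⁴. Bromide is a weak-field ligand for a first-row metal, so the complex is high-spin. The t₂g³e_g¹ (high-spin) configuration has an unevenly filled e_g set; the Jahn–Teller theorem predicts a tetragonal distortion (typically axial elongation) to lift the degeneracy.

[CrBr6]^4-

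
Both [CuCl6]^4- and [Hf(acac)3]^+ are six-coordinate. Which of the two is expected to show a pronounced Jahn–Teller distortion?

[CuCl6]^4-: Summing ligand charges against the −4 overall charge gives an oxidation state of +2 for copper. Cu sits in group 11, so the d-electron count is 11 − 2 = 9. The t₂g⁶e_g³ configuration has an unevenly filled e_g set; the Jahn–Teller theorem predicts a tetragonal distortion (typically axial elongation) to lift the degeneracy.
[Hf(acac)3]^+: Summing ligand charges against the +1 overall charge gives an oxidation state of +4 for hafnium. Hf sits in group 4, so the d-electron count is 4 − 4 = 0. The d⁰ configuration leaves the e_g set evenly filled (or empty) — no strong Jahn–Teller driving force.

[CuCl6]^4-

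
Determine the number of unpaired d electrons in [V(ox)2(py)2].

Each oxalate is −2; pyridine is neutral; balancing the 0 overall charge requires V(IV).
V sits in group 5, so the d-electron count is 5 − 4 = 1.
Counting donor atoms: 2×oxalate (bidentate) → 4 donors; 2×pyridine (monodentate) → 2 donors. Coordination number = 6.
In an octahedral field the d¹ configuration is t₂g¹e_g⁰ (only one arrangement possible), giving 1 unpaired electron.

1 unpaired electron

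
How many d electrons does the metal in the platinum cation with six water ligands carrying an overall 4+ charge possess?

d6

Summing ligand charges against the +4 overall charge gives an oxidation state of +4 for platinum.
Pt sits in group 10, so the d-electron count is 10 − 4 = 6.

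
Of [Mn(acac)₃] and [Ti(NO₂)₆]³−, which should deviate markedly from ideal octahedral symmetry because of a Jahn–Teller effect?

[Mn(acac)₃]

[Mn(acac)₃]: Each acetylacetonate is −1; balancing the 0 overall charge requires Mn(III). Mn sits in group 7, so the d-electron count is 7 − 3 = 4. Acetylacetonate is a weak-field ligand for a first-row metal, so the complex is high-spin. The t₂g³e_g¹ (high-spin) configuration has an unevenly filled e_g set; the Jahn–Teller theorem predicts a tetragonal distortion (typically axial elongation) to lift the degeneracy.
[Ti(NO₂)₆]³−: Each nitro (N-bound nitrite) is −1; balancing the −3 overall charge requires Ti(III). Ti sits in group 4, so the d-electron count is 4 − 3 = 1. The d¹ configuration leaves the e_g set evenly filled (or empty) — no strong Jahn–Teller driving force.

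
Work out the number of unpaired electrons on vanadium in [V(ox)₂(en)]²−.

Each oxalate is −2; ethylenediamine is neutral; balancing the −2 overall charge requires V(II).
V sits in group 5, so the d-electron count is 5 − 2 = 3.
Counting donor atoms: 2×oxalate (bidentate) → 4 donors; 1×ethylenediamine (bidentate) → 2 donors. Coordination number = 6.
In an octahedral field the d³ configuration is t₂g³e_g⁰ (only one arrangement possible), giving 3 unpaired electrons.

3 unpaired electrons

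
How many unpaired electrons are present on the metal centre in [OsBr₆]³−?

Summing ligand charges against the −3 overall charge gives an oxidation state of +3 for osmium.
Osmium is a group-8 element; Os(III) is therefore d⁵.
The spin state decides the count: a 5d ion has a large Δₒ and is invariably low-spin.
An octahedral low-spin d⁵ ion is t₂g⁵e_g⁰, giving 1 unpaired electron.

1 unpaired electron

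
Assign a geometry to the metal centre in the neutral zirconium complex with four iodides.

tetrahedral

Each iodide is −1; balancing the 0 overall charge requires Zr(IV).
Group 4 minus oxidation state 4 gives a d⁰ configuration.
Coordination number: 4.
A d⁰ ion has no crystal-field stabilisation preference between square planar and tetrahedral, so four ligands adopt the sterically favoured tetrahedral geometry.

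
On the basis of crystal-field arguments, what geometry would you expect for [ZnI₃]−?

trigonal planar

Summing ligand charges against the −1 overall charge gives an oxidation state of +2 for zinc.
Zinc is a group-12 element; Zn(II) is therefore d¹⁰.
With 3 monodentate ligands the coordination number is 3.
Three ligands around a d¹⁰ centre minimise repulsion in a trigonal-planar arrangement.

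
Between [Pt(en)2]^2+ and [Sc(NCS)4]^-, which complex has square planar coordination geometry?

For [Pt(en)2]^2+: Ethylenediamine is neutral; balancing the +2 overall charge requires Pt(II). Group 10 minus oxidation state 2 gives a d⁸ configuration. A 5d d⁸ ion has a large crystal-field splitting; square planar leaves the high-energy d_{x²−y²} orbital empty and maximises CFSE. → square planar.
For [Sc(NCS)4]^-: Ligand charges: each isothiocyanate is −1. With an overall charge of −1 the scandium centre must be in the +3 oxidation state. Sc sits in group 3, so the d-electron count is 3 − 3 = 0. A d⁰ ion has no crystal-field stabilisation preference between square planar and tetrahedral, so four ligands adopt the sterically favoured tetrahedral geometry. → tetrahedral.

[Pt(en)2]^2+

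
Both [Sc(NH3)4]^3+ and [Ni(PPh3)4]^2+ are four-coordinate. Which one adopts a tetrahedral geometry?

[Sc(NH3)4]^3+

For [Sc(NH3)4]^3+: Ligand charges: ammonia is neutral. With an overall charge of +3 the scandium centre must be in the +3 oxidation state. Group 3 minus oxidation state 3 gives a d⁰ configuration. A d⁰ ion has no crystal-field stabilisation preference between square planar and tetrahedral, so four ligands adopt the sterically favoured tetrahedral geometry. → tetrahedral.
For [Ni(PPh3)4]^2+: Summing ligand charges against the +2 overall charge gives an oxidation state of +2 for nickel. Group 10 minus oxidation state 2 gives a d⁸ configuration. Triphenylphosphine is a strong-field ligand (high in the spectrochemical series). A 3d d⁸ ion with strong-field ligands gains enough CFSE to favour square planar over tetrahedral. → square planar.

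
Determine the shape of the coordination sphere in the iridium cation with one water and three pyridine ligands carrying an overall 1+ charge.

Summing ligand charges against the +1 overall charge gives an oxidation state of +1 for iridium.
Group 9 minus oxidation state 1 gives a d⁸ configuration.
With 4 monodentate ligands the coordination number is 4.
A 5d d⁸ ion has a large crystal-field splitting; square planar leaves the high-energy d_{x²−y²} orbital empty and maximises CFSE.

square planar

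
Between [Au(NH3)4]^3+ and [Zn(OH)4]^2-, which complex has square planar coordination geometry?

[Au(NH3)4]^3+

For [Au(NH3)4]^3+: Summing ligand charges against the +3 overall charge gives an oxidation state of +3 for gold. Au sits in group 11, so the d-electron count is 11 − 3 = 8. A 5d d⁸ ion has a large crystal-field splitting; square planar leaves the high-energy d_{x²−y²} orbital empty and maximises CFSE. → square planar.
For [Zn(OH)4]^2-: Ligand charges: each hydroxide is −1. With an overall charge of −2 the zinc centre must be in the +2 oxidation state. Group 12 minus oxidation state 2 gives a d¹⁰ configuration. A d¹⁰ ion has no crystal-field stabilisation preference between square planar and tetrahedral, so four ligands adopt the sterically favoured tetrahedral geometry. → tetrahedral.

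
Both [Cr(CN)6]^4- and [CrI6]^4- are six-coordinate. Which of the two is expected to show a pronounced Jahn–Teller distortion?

[Cr(CN)6]^4-: Each cyanide is −1; balancing the −4 overall charge requires Cr(II). Group 6 minus oxidation state 2 gives a d⁴ configuration. Cyanide is a strong-field ligand (high in the spectrochemical series) for a first-row metal, so the complex is low-spin. The d⁴ configuration leaves the e_g set evenly filled (or empty) — no strong Jahn–Teller driving force.
[CrI6]^4-: Summing ligand charges against the −4 overall charge gives an oxidation state of +2 for chromium. Chromium is a group-6 element; Cr(II) is therefore d⁴. Iodide is a weak-field ligand for a first-row metal, so the complex is high-spin. The t₂g³e_g¹ (high-spin) configuration has an unevenly filled e_g set; the Jahn–Teller theorem predicts a tetragonal distortion (typically axial elongation) to lift the degeneracy.

[CrI6]^4-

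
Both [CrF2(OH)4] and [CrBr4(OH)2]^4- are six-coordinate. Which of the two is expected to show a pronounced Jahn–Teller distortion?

[CrF2(OH)4]: Summing ligand charges against the 0 overall charge gives an oxidation state of +6 for chromium. Cr sits in group 6, so the d-electron count is 6 − 6 = 0. The d⁰ configuration leaves the e_g set evenly filled (or empty) — no strong Jahn–Teller driving force.
[CrBr4(OH)2]^4-: Summing ligand charges against the −4 overall charge gives an oxidation state of +2 for chromium. Chromium is a group-6 element; Cr(II) is therefore d⁴. Bromide and hydroxide are weak-field ligands for a first-row metal, so the complex is high-spin. The t₂g³e_g¹ (high-spin) configuration has an unevenly filled e_g set; the Jahn–Teller theorem predicts a tetragonal distortion (typically axial elongation) to lift the degeneracy.

[CrBr4(OH)2]^4-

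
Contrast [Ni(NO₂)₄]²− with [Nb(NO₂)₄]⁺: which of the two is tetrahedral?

[Nb(NO₂)₄]⁺

For [Ni(NO₂)₄]²−: Each nitro (N-bound nitrite) is −1; balancing the −2 overall charge requires Ni(II). Group 10 minus oxidation state 2 gives a d⁸ configuration. Nitro (N-bound nitrite) is a strong-field ligand (high in the spectrochemical series). A 3d d⁸ ion with strong-field ligands gains enough CFSE to favour square planar over tetrahedral. → square planar.
For [Nb(NO₂)₄]⁺: Each nitro (N-bound nitrite) is −1; balancing the +1 overall charge requires Nb(V). Niobium is a group-5 element; Nb(V) is therefore d⁰. A d⁰ ion has no crystal-field stabilisation preference between square planar and tetrahedral, so four ligands adopt the sterically favoured tetrahedral geometry. → tetrahedral.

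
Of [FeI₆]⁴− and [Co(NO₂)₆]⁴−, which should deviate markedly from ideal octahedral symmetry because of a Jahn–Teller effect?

[Co(NO₂)₆]⁴−

[FeI₆]⁴−: Each iodide is −1; balancing the −4 overall charge requires Fe(II). Group 8 minus oxidation state 2 gives a d⁶ configuration. Iodide is a weak-field ligand for a first-row metal, so the complex is high-spin. The d⁶ configuration leaves the e_g set evenly filled (or empty) — no strong Jahn–Teller driving force.
[Co(NO₂)₆]⁴−: Ligand charges: each nitro (N-bound nitrite) is −1. With an overall charge of −4 the cobalt centre must be in the +2 oxidation state. Cobalt is a group-9 element; Co(II) is therefore d⁷. Nitro (N-bound nitrite) is a strong-field ligand (high in the spectrochemical series) for a first-row metal, so the complex is low-spin. The t₂g⁶e_g¹ (low-spin) configuration has an unevenly filled e_g set; the Jahn–Teller theorem predicts a tetragonal distortion (typically axial elongation) to lift the degeneracy.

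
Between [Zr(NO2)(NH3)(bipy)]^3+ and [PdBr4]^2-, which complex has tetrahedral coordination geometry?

For [Zr(NO2)(NH3)(bipy)]^3+: Ligand charges: each nitro (N-bound nitrite) is −1; ammonia is neutral; 2,2′-bipyridine is neutral. With an overall charge of +3 the zirconium centre must be in the +4 oxidation state. Group 4 minus oxidation state 4 gives a d⁰ configuration. A d⁰ ion has no crystal-field stabilisation preference between square planar and tetrahedral, so four ligands adopt the sterically favoured tetrahedral geometry. → tetrahedral.
For [PdBr4]^2-: Summing ligand charges against the −2 overall charge gives an oxidation state of +2 for palladium. Pd sits in group 10, so the d-electron count is 10 − 2 = 8. A 4d d⁸ ion has a large crystal-field splitting; square planar leaves the high-energy d_{x²−y²} orbital empty and maximises CFSE. → square planar.

[Zr(NO2)(NH3)(bipy)]^3+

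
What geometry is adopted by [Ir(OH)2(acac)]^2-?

Each hydroxide is −1; each acetylacetonate is −1; balancing the −2 overall charge requires Ir(I).
Iridium is a group-9 element; Ir(I) is therefore d⁸.
Counting donor atoms: 2×hydroxide (monodentate) → 2 donors; 1×acetylacetonate (bidentate) → 2 donors. Coordination number = 4.
A 5d d⁸ ion has a large crystal-field splitting; square planar leaves the high-energy d_{x²−y²} orbital empty and maximises CFSE.

square planar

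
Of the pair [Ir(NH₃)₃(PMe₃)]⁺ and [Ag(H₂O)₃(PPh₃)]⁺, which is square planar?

For [Ir(NH₃)₃(PMe₃)]⁺: Ammonia is neutral; trimethylphosphine is neutral; balancing the +1 overall charge requires Ir(I). Iridium is a group-9 element; Ir(I) is therefore d⁸. A 5d d⁸ ion has a large crystal-field splitting; square planar leaves the high-energy d_{x²−y²} orbital empty and maximises CFSE. → square planar.
For [Ag(H₂O)₃(PPh₃)]⁺: Water is neutral; triphenylphosphine is neutral; balancing the +1 overall charge requires Ag(I). Silver is a group-11 element; Ag(I) is therefore d¹⁰. A d¹⁰ ion has no crystal-field stabilisation preference between square planar and tetrahedral, so four ligands adopt the sterically favoured tetrahedral geometry. → tetrahedral.

[Ir(NH₃)₃(PMe₃)]⁺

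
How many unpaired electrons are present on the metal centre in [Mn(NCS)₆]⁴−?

5 unpaired electrons

Summing ligand charges against the −4 overall charge gives an oxidation state of +2 for manganese.
Group 7 minus oxidation state 2 gives a d⁵ configuration.
The spin state decides the count: Isothiocyanate is a weak-field ligand for a first-row metal, so the complex is high-spin.
An octahedral high-spin d⁵ ion is t₂g³e_g², giving 5 unpaired electrons.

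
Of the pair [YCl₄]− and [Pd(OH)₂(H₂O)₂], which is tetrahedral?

[YCl₄]−

For [YCl₄]−: Each chloride is −1; balancing the −1 overall charge requires Y(III). Yttrium is a group-3 element; Y(III) is therefore d⁰. A d⁰ ion has no crystal-field stabilisation preference between square planar and tetrahedral, so four ligands adopt the sterically favoured tetrahedral geometry. → tetrahedral.
For [Pd(OH)₂(H₂O)₂]: Summing ligand charges against the 0 overall charge gives an oxidation state of +2 for palladium. Palladium is a group-10 element; Pd(II) is therefore d⁸. A 4d d⁸ ion has a large crystal-field splitting; square planar leaves the high-energy d_{x²−y²} orbital empty and maximises CFSE. → square planar.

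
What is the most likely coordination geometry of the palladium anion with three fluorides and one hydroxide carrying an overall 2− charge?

Ligand charges: each fluoride is −1; each hydroxide is −1. With an overall charge of −2 the palladium centre must be in the +2 oxidation state.
Group 10 minus oxidation state 2 gives a d⁸ configuration.
With 4 monodentate ligands the coordination number is 4.
A 4d d⁸ ion has a large crystal-field splitting; square planar leaves the high-energy d_{x²−y²} orbital empty and maximises CFSE.

square planar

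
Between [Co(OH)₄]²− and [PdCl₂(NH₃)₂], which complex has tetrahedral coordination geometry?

For [Co(OH)₄]²−: Ligand charges: each hydroxide is −1. With an overall charge of −2 the cobalt centre must be in the +2 oxidation state. Co sits in group 9, so the d-electron count is 9 − 2 = 7. For a high-spin 3d d⁷ ion with weak-field ligands the small Δₜ gives little square-planar CFSE advantage, so four ligands adopt the sterically favoured tetrahedral geometry. → tetrahedral.
For [PdCl₂(NH₃)₂]: Summing ligand charges against the 0 overall charge gives an oxidation state of +2 for palladium. Group 10 minus oxidation state 2 gives a d⁸ configuration. A 4d d⁸ ion has a large crystal-field splitting; square planar leaves the high-energy d_{x²−y²} orbital empty and maximises CFSE. → square planar.

[Co(OH)₄]²−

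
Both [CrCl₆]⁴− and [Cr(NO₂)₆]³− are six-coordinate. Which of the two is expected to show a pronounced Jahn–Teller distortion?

[CrCl₆]⁴−

[CrCl₆]⁴−: Ligand charges: each chloride is −1. With an overall charge of −4 the chromium centre must be in the +2 oxidation state. Cr sits in group 6, so the d-electron count is 6 − 2 = 4. Chloride is a weak-field ligand for a first-row metal, so the complex is high-spin. The t₂g³e_g¹ (high-spin) configuration has an unevenly filled e_g set; the Jahn–Teller theorem predicts a tetragonal distortion (typically axial elongation) to lift the degeneracy.
[Cr(NO₂)₆]³−: Each nitro (N-bound nitrite) is −1; balancing the −3 overall charge requires Cr(III). Chromium is a group-6 element; Cr(III) is therefore d³. The d³ configuration leaves the e_g set evenly filled (or empty) — no strong Jahn–Teller driving force.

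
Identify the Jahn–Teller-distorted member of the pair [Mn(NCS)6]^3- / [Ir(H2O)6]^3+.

[Mn(NCS)6]^3-

[Mn(NCS)6]^3-: Each isothiocyanate is −1; balancing the −3 overall charge requires Mn(III). Manganese is a group-7 element; Mn(III) is therefore d⁴. Isothiocyanate is a weak-field ligand for a first-row metal, so the complex is high-spin. The t₂g³e_g¹ (high-spin) configuration has an unevenly filled e_g set; the Jahn–Teller theorem predicts a tetragonal distortion (typically axial elongation) to lift the degeneracy.
[Ir(H2O)6]^3+: Water is neutral; balancing the +3 overall charge requires Ir(III). Group 9 minus oxidation state 3 gives a d⁶ configuration. A 5d ion has a large Δₒ and is invariably low-spin. The d⁶ configuration leaves the e_g set evenly filled (or empty) — no strong Jahn–Teller driving force.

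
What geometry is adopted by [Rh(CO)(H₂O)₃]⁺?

square planar

Ligand charges: carbonyl is neutral; water is neutral. With an overall charge of +1 the rhodium centre must be in the +1 oxidation state.
Group 9 minus oxidation state 1 gives a d⁸ configuration.
Coordination number: 4.
A 4d d⁸ ion has a large crystal-field splitting; square planar leaves the high-energy d_{x²−y²} orbital empty and maximises CFSE.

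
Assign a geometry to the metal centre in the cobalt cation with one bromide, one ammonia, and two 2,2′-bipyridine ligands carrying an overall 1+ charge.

Summing ligand charges against the +1 overall charge gives an oxidation state of +2 for cobalt.
Cobalt is a group-9 element; Co(II) is therefore d⁷.
Counting donor atoms: 1×bromide (monodentate) → 1 donor; 1×ammonia (monodentate) → 1 donor; 2×2,2′-bipyridine (bidentate) → 4 donors. Coordination number = 6.
Six donors around a single metal centre give an octahedral coordination sphere.

octahedral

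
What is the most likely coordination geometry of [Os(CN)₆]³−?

octahedral

Ligand charges: each cyanide is −1. With an overall charge of −3 the osmium centre must be in the +3 oxidation state.
Os sits in group 8, so the d-electron count is 8 − 3 = 5.
With 6 monodentate ligands the coordination number is 6.
Six donors around a single metal centre give an octahedral coordination sphere.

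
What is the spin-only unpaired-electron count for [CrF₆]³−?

Summing ligand charges against the −3 overall charge gives an oxidation state of +3 for chromium.
Group 6 minus oxidation state 3 gives a d³ configuration.
In an octahedral field the d³ configuration is t₂g³e_g⁰ (only one arrangement possible), giving 3 unpaired electrons.

3 unpaired electrons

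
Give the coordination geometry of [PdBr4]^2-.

Ligand charges: each bromide is −1. With an overall charge of −2 the palladium centre must be in the +2 oxidation state.
Pd sits in group 10, so the d-electron count is 10 − 2 = 8.
Coordination number: 4.
A 4d d⁸ ion has a large crystal-field splitting; square planar leaves the high-energy d_{x²−y²} orbital empty and maximises CFSE.

square planar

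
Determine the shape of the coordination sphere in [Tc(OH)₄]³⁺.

Summing ligand charges against the +3 overall charge gives an oxidation state of +7 for technetium.
Tc sits in group 7, so the d-electron count is 7 − 7 = 0.
With 4 monodentate ligands the coordination number is 4.
A d⁰ ion has no crystal-field stabilisation preference between square planar and tetrahedral, so four ligands adopt the sterically favoured tetrahedral geometry.

tetrahedral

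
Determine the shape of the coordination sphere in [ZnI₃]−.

Summing ligand charges against the −1 overall charge gives an oxidation state of +2 for zinc.
Zn sits in group 12, so the d-electron count is 12 − 2 = 10.
Coordination number: 3.
Three ligands around a d¹⁰ centre minimise repulsion in a trigonal-planar arrangement.

trigonal planar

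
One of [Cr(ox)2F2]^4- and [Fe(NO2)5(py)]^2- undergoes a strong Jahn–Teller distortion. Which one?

[Cr(ox)2F2]^4-

[Cr(ox)2F2]^4-: Each oxalate is −2; each fluoride is −1; balancing the −4 overall charge requires Cr(II). Cr sits in group 6, so the d-electron count is 6 − 2 = 4. Fluoride and oxalate are weak-field ligands for a first-row metal, so the complex is high-spin. The t₂g³e_g¹ (high-spin) configuration has an unevenly filled e_g set; the Jahn–Teller theorem predicts a tetragonal distortion (typically axial elongation) to lift the degeneracy.
[Fe(NO2)5(py)]^2-: Ligand charges: each nitro (N-bound nitrite) is −1; pyridine is neutral. With an overall charge of −2 the iron centre must be in the +3 oxidation state. Group 8 minus oxidation state 3 gives a d⁵ configuration. Nitro (N-bound nitrite) is a strong-field ligand (high in the spectrochemical series) for a first-row metal, so the complex is low-spin. The d⁵ configuration leaves the e_g set evenly filled (or empty) — no strong Jahn–Teller driving force.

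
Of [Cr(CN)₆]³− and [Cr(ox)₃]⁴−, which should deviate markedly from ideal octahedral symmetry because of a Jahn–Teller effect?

[Cr(ox)₃]⁴−

[Cr(CN)₆]³−: Summing ligand charges against the −3 overall charge gives an oxidation state of +3 for chromium. Group 6 minus oxidation state 3 gives a d³ configuration. The d³ configuration leaves the e_g set evenly filled (or empty) — no strong Jahn–Teller driving force.
[Cr(ox)₃]⁴−: Each oxalate is −2; balancing the −4 overall charge requires Cr(II). Chromium is a group-6 element; Cr(II) is therefore d⁴. Oxalate is a weak-field ligand for a first-row metal, so the complex is high-spin. The t₂g³e_g¹ (high-spin) configuration has an unevenly filled e_g set; the Jahn–Teller theorem predicts a tetragonal distortion (typically axial elongation) to lift the degeneracy.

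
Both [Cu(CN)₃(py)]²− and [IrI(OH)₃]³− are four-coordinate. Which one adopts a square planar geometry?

For [Cu(CN)₃(py)]²−: Each cyanide is −1; pyridine is neutral; balancing the −2 overall charge requires Cu(I). Group 11 minus oxidation state 1 gives a d¹⁰ configuration. A d¹⁰ ion has no crystal-field stabilisation preference between square planar and tetrahedral, so four ligands adopt the sterically favoured tetrahedral geometry. → tetrahedral.
For [IrI(OH)₃]³−: Summing ligand charges against the −3 overall charge gives an oxidation state of +1 for iridium. Iridium is a group-9 element; Ir(I) is therefore d⁸. A 5d d⁸ ion has a large crystal-field splitting; square planar leaves the high-energy d_{x²−y²} orbital empty and maximises CFSE. → square planar.

[IrI(OH)₃]³−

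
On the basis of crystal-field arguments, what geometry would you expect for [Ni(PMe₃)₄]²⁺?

Trimethylphosphine is neutral; balancing the +2 overall charge requires Ni(II).
Nickel is a group-10 element; Ni(II) is therefore d⁸.
Coordination number: 4.
Trimethylphosphine is a strong-field ligand (high in the spectrochemical series).
A 3d d⁸ ion with strong-field ligands gains enough CFSE to favour square planar over tetrahedral.

square planar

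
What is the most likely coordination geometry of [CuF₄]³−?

Summing ligand charges against the −3 overall charge gives an oxidation state of +1 for copper.
Copper is a group-11 element; Cu(I) is therefore d¹⁰.
Coordination number: 4.
A d¹⁰ ion has no crystal-field stabilisation preference between square planar and tetrahedral, so four ligands adopt the sterically favoured tetrahedral geometry.

tetrahedral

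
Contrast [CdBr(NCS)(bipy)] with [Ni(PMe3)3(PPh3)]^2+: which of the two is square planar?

[Ni(PMe3)3(PPh3)]^2+

For [CdBr(NCS)(bipy)]: Each bromide is −1; each isothiocyanate is −1; 2,2′-bipyridine is neutral; balancing the 0 overall charge requires Cd(II). Cd sits in group 12, so the d-electron count is 12 − 2 = 10. A d¹⁰ ion has no crystal-field stabilisation preference between square planar and tetrahedral, so four ligands adopt the sterically favoured tetrahedral geometry. → tetrahedral.
For [Ni(PMe3)3(PPh3)]^2+: Ligand charges: trimethylphosphine is neutral; triphenylphosphine is neutral. With an overall charge of +2 the nickel centre must be in the +2 oxidation state. Ni sits in group 10, so the d-electron count is 10 − 2 = 8. Trimethylphosphine and triphenylphosphine are strong-field ligands (high in the spectrochemical series). A 3d d⁸ ion with strong-field ligands gains enough CFSE to favour square planar over tetrahedral. → square planar.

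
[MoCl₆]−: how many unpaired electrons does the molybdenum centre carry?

Each chloride is −1; balancing the −1 overall charge requires Mo(V).
Group 6 minus oxidation state 5 gives a d¹ configuration.
In an octahedral field the d¹ configuration is t₂g¹e_g⁰ (only one arrangement possible), giving 1 unpaired electron.

1 unpaired electron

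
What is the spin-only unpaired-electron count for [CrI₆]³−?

Ligand charges: each iodide is −1. With an overall charge of −3 the chromium centre must be in the +3 oxidation state.
Cr sits in group 6, so the d-electron count is 6 − 3 = 3.
In an octahedral field the d³ configuration is t₂g³e_g⁰ (only one arrangement possible), giving 3 unpaired electrons.

3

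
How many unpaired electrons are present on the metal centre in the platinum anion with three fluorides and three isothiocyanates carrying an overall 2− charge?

Summing ligand charges against the −2 overall charge gives an oxidation state of +4 for platinum.
Pt sits in group 10, so the d-electron count is 10 − 4 = 6.
The spin state decides the count: a 5d ion has a large Δₒ and is invariably low-spin.
An octahedral low-spin d⁶ ion is t₂g⁶e_g⁰, giving 0 unpaired electrons.

0 unpaired electrons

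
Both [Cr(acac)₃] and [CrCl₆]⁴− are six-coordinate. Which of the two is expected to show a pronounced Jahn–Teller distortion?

[Cr(acac)₃]: Summing ligand charges against the 0 overall charge gives an oxidation state of +3 for chromium. Chromium is a group-6 element; Cr(III) is therefore d³. The d³ configuration leaves the e_g set evenly filled (or empty) — no strong Jahn–Teller driving force.
[CrCl₆]⁴−: Summing ligand charges against the −4 overall charge gives an oxidation state of +2 for chromium. Chromium is a group-6 element; Cr(II) is therefore d⁴. Chloride is a weak-field ligand for a first-row metal, so the complex is high-spin. The t₂g³e_g¹ (high-spin) configuration has an unevenly filled e_g set; the Jahn–Teller theorem predicts a tetragonal distortion (typically axial elongation) to lift the degeneracy.

[CrCl₆]⁴−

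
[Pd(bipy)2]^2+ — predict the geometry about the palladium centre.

square planar

Ligand charges: 2,2′-bipyridine is neutral. With an overall charge of +2 the palladium centre must be in the +2 oxidation state.
Palladium is a group-10 element; Pd(II) is therefore d⁸.
Counting donor atoms: 2×2,2′-bipyridine (bidentate) → 4 donors. Coordination number = 4.
A 4d d⁸ ion has a large crystal-field splitting; square planar leaves the high-energy d_{x²−y²} orbital empty and maximises CFSE.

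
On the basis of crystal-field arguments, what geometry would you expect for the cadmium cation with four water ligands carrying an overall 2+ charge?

tetrahedral

Ligand charges: water is neutral. With an overall charge of +2 the cadmium centre must be in the +2 oxidation state.
Cadmium is a group-12 element; Cd(II) is therefore d¹⁰.
Coordination number: 4.
A d¹⁰ ion has no crystal-field stabilisation preference between square planar and tetrahedral, so four ligands adopt the sterically favoured tetrahedral geometry.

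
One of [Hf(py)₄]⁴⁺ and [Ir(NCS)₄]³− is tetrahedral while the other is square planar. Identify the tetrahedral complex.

[Hf(py)₄]⁴⁺

For [Hf(py)₄]⁴⁺: Pyridine is neutral; balancing the +4 overall charge requires Hf(IV). Hafnium is a group-4 element; Hf(IV) is therefore d⁰. A d⁰ ion has no crystal-field stabilisation preference between square planar and tetrahedral, so four ligands adopt the sterically favoured tetrahedral geometry. → tetrahedral.
For [Ir(NCS)₄]³−: Ligand charges: each isothiocyanate is −1. With an overall charge of −3 the iridium centre must be in the +1 oxidation state. Group 9 minus oxidation state 1 gives a d⁸ configuration. A 5d d⁸ ion has a large crystal-field splitting; square planar leaves the high-energy d_{x²−y²} orbital empty and maximises CFSE. → square planar.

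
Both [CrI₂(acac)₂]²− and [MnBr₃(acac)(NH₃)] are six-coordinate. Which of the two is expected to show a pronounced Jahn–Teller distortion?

[CrI₂(acac)₂]²−

[CrI₂(acac)₂]²−: Each iodide is −1; each acetylacetonate is −1; balancing the −2 overall charge requires Cr(II). Cr sits in group 6, so the d-electron count is 6 − 2 = 4. Acetylacetonate and iodide are weak-field ligands for a first-row metal, so the complex is high-spin. The t₂g³e_g¹ (high-spin) configuration has an unevenly filled e_g set; the Jahn–Teller theorem predicts a tetragonal distortion (typically axial elongation) to lift the degeneracy.
[MnBr₃(acac)(NH₃)]: Ligand charges: each bromide is −1; each acetylacetonate is −1; ammonia is neutral. With an overall charge of 0 the manganese centre must be in the +4 oxidation state. Mn sits in group 7, so the d-electron count is 7 − 4 = 3. The d³ configuration leaves the e_g set evenly filled (or empty) — no strong Jahn–Teller driving force.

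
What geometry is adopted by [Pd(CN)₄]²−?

square planar

Summing ligand charges against the −2 overall charge gives an oxidation state of +2 for palladium.
Palladium is a group-10 element; Pd(II) is therefore d⁸.
Coordination number: 4.
A 4d d⁸ ion has a large crystal-field splitting; square planar leaves the high-energy d_{x²−y²} orbital empty and maximises CFSE.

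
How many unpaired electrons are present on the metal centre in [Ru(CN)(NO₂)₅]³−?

1

Each cyanide is −1; each nitro (N-bound nitrite) is −1; balancing the −3 overall charge requires Ru(III).
Ruthenium is a group-8 element; Ru(III) is therefore d⁵.
The spin state decides the count: a 4d ion has a large Δₒ and is invariably low-spin.
An octahedral low-spin d⁵ ion is t₂g⁵e_g⁰, giving 1 unpaired electron.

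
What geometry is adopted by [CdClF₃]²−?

tetrahedral

Summing ligand charges against the −2 overall charge gives an oxidation state of +2 for cadmium.
Group 12 minus oxidation state 2 gives a d¹⁰ configuration.
Coordination number: 4.
A d¹⁰ ion has no crystal-field stabilisation preference between square planar and tetrahedral, so four ligands adopt the sterically favoured tetrahedral geometry.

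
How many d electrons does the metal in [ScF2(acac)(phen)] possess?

d0

Each fluoride is −1; each acetylacetonate is −1; 1,10-phenanthroline is neutral; balancing the 0 overall charge requires Sc(III).
Scandium is a group-3 element; Sc(III) is therefore d⁰.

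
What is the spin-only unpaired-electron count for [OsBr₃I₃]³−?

1 unpaired electron

Summing ligand charges against the −3 overall charge gives an oxidation state of +3 for osmium.
Os sits in group 8, so the d-electron count is 8 − 3 = 5.
The spin state decides the count: a 5d ion has a large Δₒ and is invariably low-spin.
An octahedral low-spin d⁵ ion is t₂g⁵e_g⁰, giving 1 unpaired electron.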